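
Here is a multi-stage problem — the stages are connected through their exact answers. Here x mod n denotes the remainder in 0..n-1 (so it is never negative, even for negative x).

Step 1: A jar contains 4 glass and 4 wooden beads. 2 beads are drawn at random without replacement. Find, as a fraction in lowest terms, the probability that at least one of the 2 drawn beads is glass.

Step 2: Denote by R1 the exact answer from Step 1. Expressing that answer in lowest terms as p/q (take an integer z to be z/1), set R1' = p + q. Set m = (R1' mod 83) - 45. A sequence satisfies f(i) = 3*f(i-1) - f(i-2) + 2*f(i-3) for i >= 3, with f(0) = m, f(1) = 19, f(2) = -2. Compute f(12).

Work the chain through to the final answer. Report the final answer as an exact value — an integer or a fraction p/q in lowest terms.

-701807

Step 1: total draws C(8,2) = 28; complement C(4,2) = 6; favorable 28 - 6 = 22; P = 11/14; answer 11/14
Step 2: R1 = 11/14; threaded value p + q = 25; m = -20; f(3) = 3*(-2) - 1*(19) + 2*(-20) = -65; iterating: f(3)=-65, f(4)=-155, f(5)=-404, f(6)=-1187, f(7)=-3467, f(8)=-10022, f(9)=-28973, f(10)=-83831, f(11)=-242564, f(12)=-701807; answer -701807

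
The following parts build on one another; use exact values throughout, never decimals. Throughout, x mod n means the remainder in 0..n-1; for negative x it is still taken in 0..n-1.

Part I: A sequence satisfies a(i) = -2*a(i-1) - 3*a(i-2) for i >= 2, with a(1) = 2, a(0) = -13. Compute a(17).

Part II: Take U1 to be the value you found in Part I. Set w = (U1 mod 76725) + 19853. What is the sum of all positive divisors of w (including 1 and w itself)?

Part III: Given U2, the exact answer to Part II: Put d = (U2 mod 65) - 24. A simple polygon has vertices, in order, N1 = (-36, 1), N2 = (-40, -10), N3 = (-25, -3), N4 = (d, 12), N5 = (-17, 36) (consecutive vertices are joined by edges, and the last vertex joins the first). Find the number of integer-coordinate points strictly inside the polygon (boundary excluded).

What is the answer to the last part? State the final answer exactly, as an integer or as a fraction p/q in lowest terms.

523

Part I: a(2) = -2*(2) - 3*(-13) = 35; iterating: a(2)=35, a(3)=-76, a(4)=47, a(5)=134, a(6)=-409, a(7)=416, a(8)=395, a(9)=-2038, a(10)=2891, a(11)=332, a(12)=-9337, a(13)=17678, a(14)=-7345, a(15)=-38344, a(16)=98723, a(17)=-82414; answer -82414
Part II: U1 = -82414; w = 90889; 90889 = 97 * 937; sigma = (1 + 97) * (1 + 937) = 98 * 938 = 91924; answer 91924
Part III: U2 = 91924; d = -10; cross terms: (-36*-10 - -40*1)=400, (-40*-3 - -25*-10)=-130, (-25*12 - -10*-3)=-330, (-10*36 - -17*12)=-156, (-17*1 - -36*36)=1279; twice the area = |1063| = 1063; area = 1063/2; boundary points = 1 + 1 + 15 + 1 + 1 = 19; strictly interior points = area - boundary/2 + 1 = 523; answer 523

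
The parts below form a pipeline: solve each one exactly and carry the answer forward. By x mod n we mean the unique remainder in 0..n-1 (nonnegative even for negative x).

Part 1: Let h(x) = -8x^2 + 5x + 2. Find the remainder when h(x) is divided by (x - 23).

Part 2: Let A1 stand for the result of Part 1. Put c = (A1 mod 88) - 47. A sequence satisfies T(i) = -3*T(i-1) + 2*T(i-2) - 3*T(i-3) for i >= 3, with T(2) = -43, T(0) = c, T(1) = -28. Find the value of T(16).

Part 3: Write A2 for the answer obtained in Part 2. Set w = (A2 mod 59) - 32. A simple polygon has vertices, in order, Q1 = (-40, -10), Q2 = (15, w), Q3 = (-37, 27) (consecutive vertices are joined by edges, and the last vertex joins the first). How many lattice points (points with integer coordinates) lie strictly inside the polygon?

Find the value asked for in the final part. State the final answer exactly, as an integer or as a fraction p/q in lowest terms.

999

Part 1: remainder = value at the root: -8*(23)^2 + 5*(23)^1 + 2 = (-4232) + (115) + (2) = -4115; answer -4115
Part 2: A1 = -4115; c = -26; T(3) = -3*(-43) + 2*(-28) - 3*(-26) = 151; iterating: T(3)=151, T(4)=-455, T(5)=1796, T(6)=-6751, T(7)=25210, T(8)=-94520, T(9)=354233, T(10)=-1327369, T(11)=4974133, T(12)=-18639836, T(13)=69849881, T(14)=-261751714, T(15)=980874412, T(16)=-3675676307; answer -3675676307
Part 3: A2 = -3675676307; w = 2; cross terms: (-40*2 - 15*-10)=70, (15*27 - -37*2)=479, (-37*-10 - -40*27)=1450; twice the area = |1999| = 1999; area = 1999/2; boundary points = 1 + 1 + 1 = 3; strictly interior points = area - boundary/2 + 1 = 999; answer 999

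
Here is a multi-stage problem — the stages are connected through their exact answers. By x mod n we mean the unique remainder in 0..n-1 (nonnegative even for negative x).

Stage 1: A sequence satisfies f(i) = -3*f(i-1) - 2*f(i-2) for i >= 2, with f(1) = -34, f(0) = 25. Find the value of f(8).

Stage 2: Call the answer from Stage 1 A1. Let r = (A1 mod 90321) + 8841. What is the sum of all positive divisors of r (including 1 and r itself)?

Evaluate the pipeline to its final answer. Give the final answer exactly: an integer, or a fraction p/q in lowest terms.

11162

Stage 1: f(2) = -3*(-34) - 2*(25) = 52; iterating: f(2)=52, f(3)=-88, f(4)=160, f(5)=-304, f(6)=592, f(7)=-1168, f(8)=2320; answer 2320
Stage 2: A1 = 2320; r = 11161; 11161 is prime, so its only divisors are 1 and 11161; sigma = 1 + 11161 = 11162; answer 11162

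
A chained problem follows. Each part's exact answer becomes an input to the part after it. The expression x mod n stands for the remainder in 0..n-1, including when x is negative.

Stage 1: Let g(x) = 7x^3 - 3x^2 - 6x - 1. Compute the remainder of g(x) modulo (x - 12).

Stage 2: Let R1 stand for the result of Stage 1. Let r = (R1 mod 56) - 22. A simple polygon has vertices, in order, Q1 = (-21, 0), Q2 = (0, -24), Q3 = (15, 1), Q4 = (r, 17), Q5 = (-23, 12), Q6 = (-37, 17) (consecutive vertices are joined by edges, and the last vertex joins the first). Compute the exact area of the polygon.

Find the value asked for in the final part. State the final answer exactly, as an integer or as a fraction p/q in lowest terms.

2283/2

Stage 1: remainder = value at the root: 7*(12)^3 - 3*(12)^2 - 6*(12)^1 - 1 = (12096) + (-432) + (-72) + (-1) = 11591; answer 11591
Stage 2: R1 = 11591; r = 33; cross terms: (-21*-24 - 0*0)=504, (0*1 - 15*-24)=360, (15*17 - 33*1)=222, (33*12 - -23*17)=787, (-23*17 - -37*12)=53, (-37*0 - -21*17)=357; twice the area = |2283| = 2283; area = 2283/2; answer 2283/2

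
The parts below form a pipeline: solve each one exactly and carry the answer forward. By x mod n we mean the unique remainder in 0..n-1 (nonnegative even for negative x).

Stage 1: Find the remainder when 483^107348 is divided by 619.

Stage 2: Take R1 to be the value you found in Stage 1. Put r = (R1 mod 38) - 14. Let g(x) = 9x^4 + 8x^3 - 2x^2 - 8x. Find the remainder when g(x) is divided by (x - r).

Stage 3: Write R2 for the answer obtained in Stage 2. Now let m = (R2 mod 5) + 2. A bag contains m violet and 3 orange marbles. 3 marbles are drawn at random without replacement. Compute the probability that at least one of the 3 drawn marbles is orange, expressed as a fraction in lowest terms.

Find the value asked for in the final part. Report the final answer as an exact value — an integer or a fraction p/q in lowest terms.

Stage 1: squarings mod 619: 483^1=483, 483^2=545, 483^4=524, 483^8=359, 483^16=129, 483^32=547, 483^64=232, 483^128=590, 483^256=222, 483^512=383, 483^1024=605, 483^2048=196, 483^4096=38, 483^8192=206, 483^16384=344, 483^32768=107, 483^65536=307; 483^107348 = 483^4 * 483^16 * 483^64 * 483^256 * 483^512 * 483^8192 * 483^32768 * 483^65536 = 35 (mod 619); answer 35
Stage 2: R1 = 35; r = 21; remainder = value at the root: 9*(21)^4 + 8*(21)^3 - 2*(21)^2 - 8*(21)^1 = (1750329) + (74088) + (-882) + (-168) = 1823367; answer 1823367
Stage 3: R2 = 1823367; m = 4; total draws C(7,3) = 35; complement C(4,3) = 4; favorable 35 - 4 = 31; P = 31/35; answer 31/35

31/35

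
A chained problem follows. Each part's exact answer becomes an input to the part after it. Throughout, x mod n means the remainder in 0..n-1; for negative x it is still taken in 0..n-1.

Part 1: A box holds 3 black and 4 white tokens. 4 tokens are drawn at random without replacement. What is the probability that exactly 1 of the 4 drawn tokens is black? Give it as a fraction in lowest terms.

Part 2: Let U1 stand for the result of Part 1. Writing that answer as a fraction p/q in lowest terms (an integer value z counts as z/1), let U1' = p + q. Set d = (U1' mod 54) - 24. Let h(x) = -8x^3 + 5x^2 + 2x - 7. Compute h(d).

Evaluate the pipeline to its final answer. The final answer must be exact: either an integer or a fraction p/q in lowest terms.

Part 1: total draws C(7,4) = 35; favorable C(3,1)*C(4,3) = 12; P = 12/35; answer 12/35
Part 2: U1 = 12/35; threaded value p + q = 47; d = 23; -8*(23)^3 + 5*(23)^2 + 2*(23)^1 - 7 = (-97336) + (2645) + (46) + (-7) = -94652; answer -94652

-94652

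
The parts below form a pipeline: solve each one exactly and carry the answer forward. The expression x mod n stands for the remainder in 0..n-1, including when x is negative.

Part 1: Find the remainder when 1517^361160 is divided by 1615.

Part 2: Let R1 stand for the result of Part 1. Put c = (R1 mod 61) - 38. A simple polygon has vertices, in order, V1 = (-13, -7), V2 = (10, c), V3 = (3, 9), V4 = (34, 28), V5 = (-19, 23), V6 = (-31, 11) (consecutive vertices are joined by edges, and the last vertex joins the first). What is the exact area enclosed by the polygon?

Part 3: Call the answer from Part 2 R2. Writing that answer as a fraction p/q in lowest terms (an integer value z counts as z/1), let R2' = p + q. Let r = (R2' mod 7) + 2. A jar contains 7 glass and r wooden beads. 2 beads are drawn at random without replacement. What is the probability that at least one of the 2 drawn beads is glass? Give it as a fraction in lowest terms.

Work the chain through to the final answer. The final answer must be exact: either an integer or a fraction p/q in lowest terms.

Part 1: squarings mod 1615: 1517^1=1517, 1517^2=1529, 1517^4=936, 1517^8=766, 1517^16=511, 1517^32=1106, 1517^64=681, 1517^128=256, 1517^256=936, 1517^512=766, 1517^1024=511, 1517^2048=1106, 1517^4096=681, 1517^8192=256, 1517^16384=936, 1517^32768=766, 1517^65536=511, 1517^131072=1106, 1517^262144=681; 1517^361160 = 1517^8 * 1517^64 * 1517^128 * 1517^512 * 1517^32768 * 1517^65536 * 1517^262144 = 766 (mod 1615); answer 766
Part 2: R1 = 766; c = -4; cross terms: (-13*-4 - 10*-7)=122, (10*9 - 3*-4)=102, (3*28 - 34*9)=-222, (34*23 - -19*28)=1314, (-19*11 - -31*23)=504, (-31*-7 - -13*11)=360; twice the area = |2180| = 2180; area = 1090; answer 1090
Part 3: R2 = 1090; threaded value p + q = 1091; r = 8; total draws C(15,2) = 105; complement C(8,2) = 28; favorable 105 - 28 = 77; P = 11/15; answer 11/15

11/15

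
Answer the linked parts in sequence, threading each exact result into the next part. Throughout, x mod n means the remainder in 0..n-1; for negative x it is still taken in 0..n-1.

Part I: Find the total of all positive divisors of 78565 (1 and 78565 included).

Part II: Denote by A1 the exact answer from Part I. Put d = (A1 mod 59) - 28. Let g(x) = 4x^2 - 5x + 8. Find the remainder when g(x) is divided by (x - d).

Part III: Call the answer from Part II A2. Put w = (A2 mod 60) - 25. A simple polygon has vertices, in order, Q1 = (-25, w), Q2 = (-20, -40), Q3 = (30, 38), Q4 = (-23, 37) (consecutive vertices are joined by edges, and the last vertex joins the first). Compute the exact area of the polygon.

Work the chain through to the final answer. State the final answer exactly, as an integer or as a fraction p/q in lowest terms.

Part I: 78565 = 5 * 19 * 827; sigma = (1 + 5) * (1 + 19) * (1 + 827) = 6 * 20 * 828 = 99360; answer 99360
Part II: A1 = 99360; d = -24; remainder = value at the root: 4*(-24)^2 - 5*(-24)^1 + 8 = (2304) + (120) + (8) = 2432; answer 2432
Part III: A2 = 2432; w = 7; cross terms: (-25*-40 - -20*7)=1140, (-20*38 - 30*-40)=440, (30*37 - -23*38)=1984, (-23*7 - -25*37)=764; twice the area = |4328| = 4328; area = 2164; answer 2164

2164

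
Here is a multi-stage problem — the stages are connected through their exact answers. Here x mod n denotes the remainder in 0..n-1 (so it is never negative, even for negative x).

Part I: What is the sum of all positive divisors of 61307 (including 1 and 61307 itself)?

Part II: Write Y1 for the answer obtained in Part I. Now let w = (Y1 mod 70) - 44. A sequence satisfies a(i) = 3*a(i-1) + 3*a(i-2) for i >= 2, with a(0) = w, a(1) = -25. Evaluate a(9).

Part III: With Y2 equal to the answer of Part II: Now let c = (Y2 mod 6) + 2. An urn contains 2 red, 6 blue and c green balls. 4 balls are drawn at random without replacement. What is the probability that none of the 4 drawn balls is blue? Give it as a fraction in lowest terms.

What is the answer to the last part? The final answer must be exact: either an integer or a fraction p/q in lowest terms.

Part I: 61307 = 101 * 607; sigma = (1 + 101) * (1 + 607) = 102 * 608 = 62016; answer 62016
Part II: Y1 = 62016; w = 22; a(2) = 3*(-25) + 3*(22) = -9; iterating: a(2)=-9, a(3)=-102, a(4)=-333, a(5)=-1305, a(6)=-4914, a(7)=-18657, a(8)=-70713, a(9)=-268110; answer -268110
Part III: Y2 = -268110; c = 2; total draws C(10,4) = 210; favorable C(4,4) = 1; P = 1/210; answer 1/210

1/210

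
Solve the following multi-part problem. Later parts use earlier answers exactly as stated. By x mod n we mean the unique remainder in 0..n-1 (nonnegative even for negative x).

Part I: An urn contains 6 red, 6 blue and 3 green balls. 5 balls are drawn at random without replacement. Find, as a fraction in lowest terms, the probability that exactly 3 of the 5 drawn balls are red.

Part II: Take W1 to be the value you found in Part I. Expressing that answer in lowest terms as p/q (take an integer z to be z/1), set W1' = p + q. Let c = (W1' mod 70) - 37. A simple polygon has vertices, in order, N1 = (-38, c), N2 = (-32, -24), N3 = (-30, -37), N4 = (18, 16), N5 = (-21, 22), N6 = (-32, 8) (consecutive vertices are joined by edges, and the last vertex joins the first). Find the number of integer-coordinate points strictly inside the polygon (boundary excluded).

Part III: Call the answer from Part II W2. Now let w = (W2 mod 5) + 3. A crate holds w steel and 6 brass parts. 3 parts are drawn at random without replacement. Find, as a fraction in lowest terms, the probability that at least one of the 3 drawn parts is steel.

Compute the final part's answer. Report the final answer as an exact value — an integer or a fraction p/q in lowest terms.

5/6

Part I: total draws C(15,5) = 3003; favorable C(6,3)*C(9,2) = 720; P = 240/1001; answer 240/1001
Part II: W1 = 240/1001; threaded value p + q = 1241; c = 14; cross terms: (-38*-24 - -32*14)=1360, (-32*-37 - -30*-24)=464, (-30*16 - 18*-37)=186, (18*22 - -21*16)=732, (-21*8 - -32*22)=536, (-32*14 - -38*8)=-144; twice the area = |3134| = 3134; area = 1567; boundary points = 2 + 1 + 1 + 3 + 1 + 6 = 14; strictly interior points = area - boundary/2 + 1 = 1561; answer 1561
Part III: W2 = 1561; w = 4; total draws C(10,3) = 120; complement C(6,3) = 20; favorable 120 - 20 = 100; P = 5/6; answer 5/6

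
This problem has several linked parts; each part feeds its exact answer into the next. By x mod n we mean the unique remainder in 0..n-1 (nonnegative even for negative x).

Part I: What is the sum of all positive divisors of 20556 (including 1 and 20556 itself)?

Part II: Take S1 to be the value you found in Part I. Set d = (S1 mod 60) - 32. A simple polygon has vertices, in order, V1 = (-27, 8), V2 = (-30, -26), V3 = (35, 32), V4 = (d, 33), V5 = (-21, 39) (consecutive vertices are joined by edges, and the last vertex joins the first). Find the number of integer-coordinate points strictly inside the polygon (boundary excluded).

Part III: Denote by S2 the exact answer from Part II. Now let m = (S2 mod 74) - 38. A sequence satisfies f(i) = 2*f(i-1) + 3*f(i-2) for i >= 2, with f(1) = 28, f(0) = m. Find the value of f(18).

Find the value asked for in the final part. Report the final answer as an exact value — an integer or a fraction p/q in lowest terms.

Part I: 20556 = 2^2 * 3^2 * 571; sigma = (1 + 2 + 4) * (1 + 3 + 9) * (1 + 571) = 7 * 13 * 572 = 52052; answer 52052
Part II: S1 = 52052; d = 0; cross terms: (-27*-26 - -30*8)=942, (-30*32 - 35*-26)=-50, (35*33 - 0*32)=1155, (0*39 - -21*33)=693, (-21*8 - -27*39)=885; twice the area = |3625| = 3625; area = 3625/2; boundary points = 1 + 1 + 1 + 3 + 1 = 7; strictly interior points = area - boundary/2 + 1 = 1810; answer 1810
Part III: S2 = 1810; m = -4; f(2) = 2*(28) + 3*(-4) = 44; iterating: f(2)=44, f(3)=172, f(4)=476, f(5)=1468, f(6)=4364, f(7)=13132, f(8)=39356, f(9)=118108, f(10)=354284, f(11)=1062892, f(12)=3188636, f(13)=9565948, f(14)=28697804, f(15)=86093452, f(16)=258280316, f(17)=774840988, f(18)=2324522924; answer 2324522924

2324522924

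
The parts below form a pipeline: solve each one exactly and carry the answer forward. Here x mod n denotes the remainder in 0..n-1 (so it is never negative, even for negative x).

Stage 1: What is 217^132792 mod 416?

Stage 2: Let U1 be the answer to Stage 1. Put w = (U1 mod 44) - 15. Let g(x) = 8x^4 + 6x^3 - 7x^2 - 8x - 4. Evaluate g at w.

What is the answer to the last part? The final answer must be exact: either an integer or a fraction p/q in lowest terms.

Stage 1: squarings mod 416: 217^1=217, 217^2=81, 217^4=321, 217^8=289, 217^16=321, 217^32=289, 217^64=321, 217^128=289, 217^256=321, 217^512=289, 217^1024=321, 217^2048=289, 217^4096=321, 217^8192=289, 217^16384=321, 217^32768=289, 217^65536=321, 217^131072=289; 217^132792 = 217^8 * 217^16 * 217^32 * 217^128 * 217^512 * 217^1024 * 217^131072 = 1 (mod 416); answer 1
Stage 2: U1 = 1; w = -14; 8*(-14)^4 + 6*(-14)^3 - 7*(-14)^2 - 8*(-14)^1 - 4 = (307328) + (-16464) + (-1372) + (112) + (-4) = 289600; answer 289600

289600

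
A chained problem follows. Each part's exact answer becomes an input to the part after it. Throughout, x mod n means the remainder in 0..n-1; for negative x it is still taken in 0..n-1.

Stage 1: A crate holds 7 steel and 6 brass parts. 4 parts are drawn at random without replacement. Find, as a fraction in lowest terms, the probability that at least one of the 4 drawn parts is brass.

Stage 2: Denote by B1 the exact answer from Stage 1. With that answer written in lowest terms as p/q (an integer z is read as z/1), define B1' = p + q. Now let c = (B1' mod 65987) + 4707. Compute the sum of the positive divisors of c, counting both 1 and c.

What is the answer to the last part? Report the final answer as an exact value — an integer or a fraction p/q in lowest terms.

10842

Stage 1: total draws C(13,4) = 715; complement C(7,4) = 35; favorable 715 - 35 = 680; P = 136/143; answer 136/143
Stage 2: B1 = 136/143; threaded value p + q = 279; c = 4986; 4986 = 2 * 3^2 * 277; sigma = (1 + 2) * (1 + 3 + 9) * (1 + 277) = 3 * 13 * 278 = 10842; answer 10842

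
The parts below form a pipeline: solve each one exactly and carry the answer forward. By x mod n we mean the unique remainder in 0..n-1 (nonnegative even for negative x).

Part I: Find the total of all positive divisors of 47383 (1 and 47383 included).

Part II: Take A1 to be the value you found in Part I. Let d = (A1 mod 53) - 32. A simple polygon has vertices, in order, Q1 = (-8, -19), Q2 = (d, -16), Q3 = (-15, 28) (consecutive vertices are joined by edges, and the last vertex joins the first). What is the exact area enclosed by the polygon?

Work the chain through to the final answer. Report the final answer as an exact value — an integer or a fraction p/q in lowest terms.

483

Part I: 47383 = 7^2 * 967; sigma = (1 + 7 + 49) * (1 + 967) = 57 * 968 = 55176; answer 55176
Part II: A1 = 55176; d = -29; cross terms: (-8*-16 - -29*-19)=-423, (-29*28 - -15*-16)=-1052, (-15*-19 - -8*28)=509; twice the area = |-966| = 966; area = 483; answer 483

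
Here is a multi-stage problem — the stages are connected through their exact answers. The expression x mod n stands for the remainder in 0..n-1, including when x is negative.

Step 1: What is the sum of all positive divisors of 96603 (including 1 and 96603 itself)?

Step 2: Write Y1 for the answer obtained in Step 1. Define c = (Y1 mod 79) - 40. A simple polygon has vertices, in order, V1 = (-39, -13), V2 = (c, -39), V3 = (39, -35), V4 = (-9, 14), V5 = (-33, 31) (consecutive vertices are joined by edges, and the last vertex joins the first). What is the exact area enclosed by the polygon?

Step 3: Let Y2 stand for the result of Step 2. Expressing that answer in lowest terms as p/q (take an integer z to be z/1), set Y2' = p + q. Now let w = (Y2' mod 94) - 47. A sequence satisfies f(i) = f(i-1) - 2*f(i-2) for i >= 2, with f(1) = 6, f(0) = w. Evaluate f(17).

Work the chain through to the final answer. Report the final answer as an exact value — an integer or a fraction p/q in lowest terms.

-792

Step 1: 96603 = 3 * 13 * 2477; sigma = (1 + 3) * (1 + 13) * (1 + 2477) = 4 * 14 * 2478 = 138768; answer 138768
Step 2: Y1 = 138768; c = 4; cross terms: (-39*-39 - 4*-13)=1573, (4*-35 - 39*-39)=1381, (39*14 - -9*-35)=231, (-9*31 - -33*14)=183, (-33*-13 - -39*31)=1638; twice the area = |5006| = 5006; area = 2503; answer 2503
Step 3: Y2 = 2503; threaded value p + q = 2504; w = 13; f(2) = 1*(6) - 2*(13) = -20; iterating: f(2)=-20, f(3)=-32, f(4)=8, f(5)=72, f(6)=56, f(7)=-88, f(8)=-200, f(9)=-24, f(10)=376, f(11)=424, f(12)=-328, f(13)=-1176, f(14)=-520, f(15)=1832, f(16)=2872, f(17)=-792; answer -792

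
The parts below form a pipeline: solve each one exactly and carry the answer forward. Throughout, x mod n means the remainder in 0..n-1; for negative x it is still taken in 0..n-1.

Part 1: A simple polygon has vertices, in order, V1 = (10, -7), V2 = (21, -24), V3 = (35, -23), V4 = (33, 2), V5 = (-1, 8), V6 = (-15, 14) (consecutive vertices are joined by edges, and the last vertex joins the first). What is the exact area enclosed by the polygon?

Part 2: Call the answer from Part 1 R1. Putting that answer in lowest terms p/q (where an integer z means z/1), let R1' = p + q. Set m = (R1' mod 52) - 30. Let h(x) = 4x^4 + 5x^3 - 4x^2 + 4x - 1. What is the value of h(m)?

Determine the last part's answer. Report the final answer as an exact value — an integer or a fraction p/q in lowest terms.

44639

Part 1: cross terms: (10*-24 - 21*-7)=-93, (21*-23 - 35*-24)=357, (35*2 - 33*-23)=829, (33*8 - -1*2)=266, (-1*14 - -15*8)=106, (-15*-7 - 10*14)=-35; twice the area = |1430| = 1430; area = 715; answer 715
Part 2: R1 = 715; threaded value p + q = 716; m = 10; 4*(10)^4 + 5*(10)^3 - 4*(10)^2 + 4*(10)^1 - 1 = (40000) + (5000) + (-400) + (40) + (-1) = 44639; answer 44639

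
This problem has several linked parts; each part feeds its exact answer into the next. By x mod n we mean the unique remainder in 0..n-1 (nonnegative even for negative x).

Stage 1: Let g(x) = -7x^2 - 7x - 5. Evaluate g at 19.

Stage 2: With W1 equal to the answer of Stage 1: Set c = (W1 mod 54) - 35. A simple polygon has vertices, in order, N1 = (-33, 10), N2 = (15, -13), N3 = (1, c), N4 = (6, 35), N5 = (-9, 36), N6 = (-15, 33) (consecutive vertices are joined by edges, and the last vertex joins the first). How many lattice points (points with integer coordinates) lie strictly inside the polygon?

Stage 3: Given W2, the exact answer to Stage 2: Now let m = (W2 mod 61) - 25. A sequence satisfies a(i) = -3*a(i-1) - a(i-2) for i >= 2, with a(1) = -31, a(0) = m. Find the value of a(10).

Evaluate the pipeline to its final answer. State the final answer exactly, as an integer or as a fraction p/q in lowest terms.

173539

Stage 1: -7*(19)^2 - 7*(19)^1 - 5 = (-2527) + (-133) + (-5) = -2665; answer -2665
Stage 2: W1 = -2665; c = 0; cross terms: (-33*-13 - 15*10)=279, (15*0 - 1*-13)=13, (1*35 - 6*0)=35, (6*36 - -9*35)=531, (-9*33 - -15*36)=243, (-15*10 - -33*33)=939; twice the area = |2040| = 2040; area = 1020; boundary points = 1 + 1 + 5 + 1 + 3 + 1 = 12; strictly interior points = area - boundary/2 + 1 = 1015; answer 1015
Stage 3: W2 = 1015; m = 14; a(2) = -3*(-31) - 1*(14) = 79; iterating: a(2)=79, a(3)=-206, a(4)=539, a(5)=-1411, a(6)=3694, a(7)=-9671, a(8)=25319, a(9)=-66286, a(10)=173539; answer 173539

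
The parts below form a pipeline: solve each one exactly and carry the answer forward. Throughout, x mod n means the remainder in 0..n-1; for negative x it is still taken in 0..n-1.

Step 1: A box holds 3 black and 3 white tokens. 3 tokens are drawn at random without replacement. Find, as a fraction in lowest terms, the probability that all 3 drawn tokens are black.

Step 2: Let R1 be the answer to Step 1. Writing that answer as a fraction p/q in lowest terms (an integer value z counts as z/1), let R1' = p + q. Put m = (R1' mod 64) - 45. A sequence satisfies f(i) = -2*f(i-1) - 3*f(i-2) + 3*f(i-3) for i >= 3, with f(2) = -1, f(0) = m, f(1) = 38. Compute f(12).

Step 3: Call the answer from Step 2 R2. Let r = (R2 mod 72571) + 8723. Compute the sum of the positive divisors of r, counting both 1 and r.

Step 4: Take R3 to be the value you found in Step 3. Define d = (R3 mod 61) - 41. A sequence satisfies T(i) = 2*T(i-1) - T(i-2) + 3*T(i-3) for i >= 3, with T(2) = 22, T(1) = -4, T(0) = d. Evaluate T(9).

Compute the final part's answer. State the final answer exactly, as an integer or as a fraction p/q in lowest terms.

Step 1: total draws C(6,3) = 20; favorable C(3,3) = 1; P = 1/20; answer 1/20
Step 2: R1 = 1/20; threaded value p + q = 21; m = -24; f(3) = -2*(-1) - 3*(38) + 3*(-24) = -184; iterating: f(3)=-184, f(4)=485, f(5)=-421, f(6)=-1165, f(7)=5048, f(8)=-7864, f(9)=-2911, f(10)=44558, f(11)=-103975, f(12)=65543; answer 65543
Step 3: R2 = 65543; r = 74266; 74266 = 2 * 71 * 523; sigma = (1 + 2) * (1 + 71) * (1 + 523) = 3 * 72 * 524 = 113184; answer 113184
Step 4: R3 = 113184; d = -12; T(3) = 2*(22) - 1*(-4) + 3*(-12) = 12; iterating: T(3)=12, T(4)=-10, T(5)=34, T(6)=114, T(7)=164, T(8)=316, T(9)=810; answer 810

810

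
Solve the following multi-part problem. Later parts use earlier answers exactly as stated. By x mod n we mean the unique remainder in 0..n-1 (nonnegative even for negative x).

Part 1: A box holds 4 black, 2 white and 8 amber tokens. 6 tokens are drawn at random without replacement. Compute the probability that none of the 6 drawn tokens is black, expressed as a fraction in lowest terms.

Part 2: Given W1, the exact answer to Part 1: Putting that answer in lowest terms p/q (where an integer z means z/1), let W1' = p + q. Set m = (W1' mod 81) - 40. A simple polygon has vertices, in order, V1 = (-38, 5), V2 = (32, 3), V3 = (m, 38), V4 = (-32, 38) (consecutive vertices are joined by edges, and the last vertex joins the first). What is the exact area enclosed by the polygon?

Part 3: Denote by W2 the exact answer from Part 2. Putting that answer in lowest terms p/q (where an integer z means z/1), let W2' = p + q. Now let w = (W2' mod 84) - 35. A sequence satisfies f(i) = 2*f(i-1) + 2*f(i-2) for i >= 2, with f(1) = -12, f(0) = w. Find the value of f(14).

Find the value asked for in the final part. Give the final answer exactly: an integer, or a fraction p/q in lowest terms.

Part 1: total draws C(14,6) = 3003; favorable C(10,6) = 210; P = 10/143; answer 10/143
Part 2: W1 = 10/143; threaded value p + q = 153; m = 32; cross terms: (-38*3 - 32*5)=-274, (32*38 - 32*3)=1120, (32*38 - -32*38)=2432, (-32*5 - -38*38)=1284; twice the area = |4562| = 4562; area = 2281; answer 2281
Part 3: W2 = 2281; threaded value p + q = 2282; w = -21; f(2) = 2*(-12) + 2*(-21) = -66; iterating: f(2)=-66, f(3)=-156, f(4)=-444, f(5)=-1200, f(6)=-3288, f(7)=-8976, f(8)=-24528, f(9)=-67008, f(10)=-183072, f(11)=-500160, f(12)=-1366464, f(13)=-3733248, f(14)=-10199424; answer -10199424

-10199424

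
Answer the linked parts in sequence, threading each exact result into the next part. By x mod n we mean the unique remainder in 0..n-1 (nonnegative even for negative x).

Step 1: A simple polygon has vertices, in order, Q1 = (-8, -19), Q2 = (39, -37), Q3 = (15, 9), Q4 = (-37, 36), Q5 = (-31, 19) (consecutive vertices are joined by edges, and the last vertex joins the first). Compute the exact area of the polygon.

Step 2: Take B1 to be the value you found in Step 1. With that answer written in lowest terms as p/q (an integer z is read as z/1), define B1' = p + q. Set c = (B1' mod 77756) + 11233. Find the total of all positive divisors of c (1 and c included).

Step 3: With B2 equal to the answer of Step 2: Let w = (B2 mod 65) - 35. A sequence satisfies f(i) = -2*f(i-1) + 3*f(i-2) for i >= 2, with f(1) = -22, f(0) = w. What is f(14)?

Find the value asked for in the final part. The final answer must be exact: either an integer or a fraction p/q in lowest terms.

14348894

Step 1: cross terms: (-8*-37 - 39*-19)=1037, (39*9 - 15*-37)=906, (15*36 - -37*9)=873, (-37*19 - -31*36)=413, (-31*-19 - -8*19)=741; twice the area = |3970| = 3970; area = 1985; answer 1985
Step 2: B1 = 1985; threaded value p + q = 1986; c = 13219; 13219 is prime, so its only divisors are 1 and 13219; sigma = 1 + 13219 = 13220; answer 13220
Step 3: B2 = 13220; w = -10; f(2) = -2*(-22) + 3*(-10) = 14; iterating: f(2)=14, f(3)=-94, f(4)=230, f(5)=-742, f(6)=2174, f(7)=-6574, f(8)=19670, f(9)=-59062, f(10)=177134, f(11)=-531454, f(12)=1594310, f(13)=-4782982, f(14)=14348894; answer 14348894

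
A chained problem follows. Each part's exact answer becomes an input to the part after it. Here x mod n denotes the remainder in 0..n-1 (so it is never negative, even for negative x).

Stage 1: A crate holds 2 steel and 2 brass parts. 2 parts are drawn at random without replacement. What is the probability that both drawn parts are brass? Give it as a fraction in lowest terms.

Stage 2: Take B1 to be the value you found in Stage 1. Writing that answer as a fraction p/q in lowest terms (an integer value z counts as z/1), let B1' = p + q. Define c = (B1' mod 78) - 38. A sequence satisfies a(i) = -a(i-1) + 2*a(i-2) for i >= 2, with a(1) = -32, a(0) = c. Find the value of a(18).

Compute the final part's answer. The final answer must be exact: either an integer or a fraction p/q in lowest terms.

87350

Stage 1: total draws C(4,2) = 6; favorable C(2,2) = 1; P = 1/6; answer 1/6
Stage 2: B1 = 1/6; threaded value p + q = 7; c = -31; a(2) = -1*(-32) + 2*(-31) = -30; iterating: a(2)=-30, a(3)=-34, a(4)=-26, a(5)=-42, a(6)=-10, a(7)=-74, a(8)=54, a(9)=-202, a(10)=310, a(11)=-714, a(12)=1334, a(13)=-2762, a(14)=5430, a(15)=-10954, a(16)=21814, a(17)=-43722, a(18)=87350; answer 87350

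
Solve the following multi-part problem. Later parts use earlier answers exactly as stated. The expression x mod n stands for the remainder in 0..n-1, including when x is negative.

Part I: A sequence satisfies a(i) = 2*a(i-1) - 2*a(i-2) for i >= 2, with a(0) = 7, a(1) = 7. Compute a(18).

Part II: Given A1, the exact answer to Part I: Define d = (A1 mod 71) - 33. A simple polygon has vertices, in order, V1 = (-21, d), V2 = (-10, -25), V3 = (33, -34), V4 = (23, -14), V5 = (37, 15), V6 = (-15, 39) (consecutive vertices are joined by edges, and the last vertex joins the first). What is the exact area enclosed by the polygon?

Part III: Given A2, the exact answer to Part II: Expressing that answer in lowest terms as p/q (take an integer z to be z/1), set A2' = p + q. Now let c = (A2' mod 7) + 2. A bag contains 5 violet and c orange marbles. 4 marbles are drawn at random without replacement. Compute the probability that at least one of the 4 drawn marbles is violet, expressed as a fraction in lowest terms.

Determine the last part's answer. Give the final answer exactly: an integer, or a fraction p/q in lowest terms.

Part I: a(2) = 2*(7) - 2*(7) = 0; iterating: a(2)=0, a(3)=-14, a(4)=-28, a(5)=-28, a(6)=0, a(7)=56, a(8)=112, a(9)=112, a(10)=0, a(11)=-224, a(12)=-448, a(13)=-448, a(14)=0, a(15)=896, a(16)=1792, a(17)=1792, a(18)=0; answer 0
Part II: A1 = 0; d = -33; cross terms: (-21*-25 - -10*-33)=195, (-10*-34 - 33*-25)=1165, (33*-14 - 23*-34)=320, (23*15 - 37*-14)=863, (37*39 - -15*15)=1668, (-15*-33 - -21*39)=1314; twice the area = |5525| = 5525; area = 5525/2; answer 5525/2
Part III: A2 = 5525/2; threaded value p + q = 5527; c = 6; total draws C(11,4) = 330; complement C(6,4) = 15; favorable 330 - 15 = 315; P = 21/22; answer 21/22

21/22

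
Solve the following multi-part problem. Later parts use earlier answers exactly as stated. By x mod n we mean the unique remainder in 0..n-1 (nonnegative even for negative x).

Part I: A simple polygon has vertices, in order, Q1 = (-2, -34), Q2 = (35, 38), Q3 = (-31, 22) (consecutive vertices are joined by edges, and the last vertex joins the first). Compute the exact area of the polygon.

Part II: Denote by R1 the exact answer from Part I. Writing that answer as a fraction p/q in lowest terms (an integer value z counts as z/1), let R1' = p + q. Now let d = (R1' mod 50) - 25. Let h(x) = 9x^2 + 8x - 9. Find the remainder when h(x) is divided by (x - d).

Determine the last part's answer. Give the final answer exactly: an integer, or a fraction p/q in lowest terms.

Part I: cross terms: (-2*38 - 35*-34)=1114, (35*22 - -31*38)=1948, (-31*-34 - -2*22)=1098; twice the area = |4160| = 4160; area = 2080; answer 2080
Part II: R1 = 2080; threaded value p + q = 2081; d = 6; remainder = value at the root: 9*(6)^2 + 8*(6)^1 - 9 = (324) + (48) + (-9) = 363; answer 363

363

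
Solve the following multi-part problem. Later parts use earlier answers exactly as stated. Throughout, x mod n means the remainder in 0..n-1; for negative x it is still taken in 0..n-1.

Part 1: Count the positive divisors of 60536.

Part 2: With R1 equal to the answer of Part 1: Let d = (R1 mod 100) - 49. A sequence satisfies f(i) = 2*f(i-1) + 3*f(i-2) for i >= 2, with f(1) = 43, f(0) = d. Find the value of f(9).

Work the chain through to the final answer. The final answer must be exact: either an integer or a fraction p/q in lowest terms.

127963

Part 1: 60536 = 2^3 * 7 * 23 * 47; number of divisors = (3+1) * (1+1) * (1+1) * (1+1) = 32; answer 32
Part 2: R1 = 32; d = -17; f(2) = 2*(43) + 3*(-17) = 35; iterating: f(2)=35, f(3)=199, f(4)=503, f(5)=1603, f(6)=4715, f(7)=14239, f(8)=42623, f(9)=127963; answer 127963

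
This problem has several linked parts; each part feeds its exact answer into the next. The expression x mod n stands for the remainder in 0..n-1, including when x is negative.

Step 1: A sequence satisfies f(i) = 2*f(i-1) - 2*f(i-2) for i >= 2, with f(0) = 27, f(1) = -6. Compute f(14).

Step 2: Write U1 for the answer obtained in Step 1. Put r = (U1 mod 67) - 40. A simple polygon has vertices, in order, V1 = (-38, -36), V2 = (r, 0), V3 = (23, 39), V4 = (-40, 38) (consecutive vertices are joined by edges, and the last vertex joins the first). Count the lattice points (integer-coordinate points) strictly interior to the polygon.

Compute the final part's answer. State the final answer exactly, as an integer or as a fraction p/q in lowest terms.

Step 1: f(2) = 2*(-6) - 2*(27) = -66; iterating: f(2)=-66, f(3)=-120, f(4)=-108, f(5)=24, f(6)=264, f(7)=480, f(8)=432, f(9)=-96, f(10)=-1056, f(11)=-1920, f(12)=-1728, f(13)=384, f(14)=4224; answer 4224
Step 2: U1 = 4224; r = -37; cross terms: (-38*0 - -37*-36)=-1332, (-37*39 - 23*0)=-1443, (23*38 - -40*39)=2434, (-40*-36 - -38*38)=2884; twice the area = |2543| = 2543; area = 2543/2; boundary points = 1 + 3 + 1 + 2 = 7; strictly interior points = area - boundary/2 + 1 = 1269; answer 1269

1269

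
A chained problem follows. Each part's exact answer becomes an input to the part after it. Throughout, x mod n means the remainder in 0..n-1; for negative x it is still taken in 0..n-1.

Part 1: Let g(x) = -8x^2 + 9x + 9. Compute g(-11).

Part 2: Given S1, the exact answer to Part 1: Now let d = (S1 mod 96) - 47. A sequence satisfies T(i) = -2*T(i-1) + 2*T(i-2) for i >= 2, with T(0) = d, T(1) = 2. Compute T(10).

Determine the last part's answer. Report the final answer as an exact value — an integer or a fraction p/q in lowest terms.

Part 1: -8*(-11)^2 + 9*(-11)^1 + 9 = (-968) + (-99) + (9) = -1058; answer -1058
Part 2: S1 = -1058; d = 47; T(2) = -2*(2) + 2*(47) = 90; iterating: T(2)=90, T(3)=-176, T(4)=532, T(5)=-1416, T(6)=3896, T(7)=-10624, T(8)=29040, T(9)=-79328, T(10)=216736; answer 216736

216736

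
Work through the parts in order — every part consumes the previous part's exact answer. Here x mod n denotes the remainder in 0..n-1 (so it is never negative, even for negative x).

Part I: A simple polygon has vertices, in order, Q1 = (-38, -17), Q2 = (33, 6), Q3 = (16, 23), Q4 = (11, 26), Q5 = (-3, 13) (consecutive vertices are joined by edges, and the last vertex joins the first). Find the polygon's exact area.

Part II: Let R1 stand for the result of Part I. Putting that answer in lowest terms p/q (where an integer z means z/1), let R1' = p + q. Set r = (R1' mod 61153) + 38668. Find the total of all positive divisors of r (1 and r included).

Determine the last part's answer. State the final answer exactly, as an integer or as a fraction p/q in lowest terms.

50976

Part I: cross terms: (-38*6 - 33*-17)=333, (33*23 - 16*6)=663, (16*26 - 11*23)=163, (11*13 - -3*26)=221, (-3*-17 - -38*13)=545; twice the area = |1925| = 1925; area = 1925/2; answer 1925/2
Part II: R1 = 1925/2; threaded value p + q = 1927; r = 40595; 40595 = 5 * 23 * 353; sigma = (1 + 5) * (1 + 23) * (1 + 353) = 6 * 24 * 354 = 50976; answer 50976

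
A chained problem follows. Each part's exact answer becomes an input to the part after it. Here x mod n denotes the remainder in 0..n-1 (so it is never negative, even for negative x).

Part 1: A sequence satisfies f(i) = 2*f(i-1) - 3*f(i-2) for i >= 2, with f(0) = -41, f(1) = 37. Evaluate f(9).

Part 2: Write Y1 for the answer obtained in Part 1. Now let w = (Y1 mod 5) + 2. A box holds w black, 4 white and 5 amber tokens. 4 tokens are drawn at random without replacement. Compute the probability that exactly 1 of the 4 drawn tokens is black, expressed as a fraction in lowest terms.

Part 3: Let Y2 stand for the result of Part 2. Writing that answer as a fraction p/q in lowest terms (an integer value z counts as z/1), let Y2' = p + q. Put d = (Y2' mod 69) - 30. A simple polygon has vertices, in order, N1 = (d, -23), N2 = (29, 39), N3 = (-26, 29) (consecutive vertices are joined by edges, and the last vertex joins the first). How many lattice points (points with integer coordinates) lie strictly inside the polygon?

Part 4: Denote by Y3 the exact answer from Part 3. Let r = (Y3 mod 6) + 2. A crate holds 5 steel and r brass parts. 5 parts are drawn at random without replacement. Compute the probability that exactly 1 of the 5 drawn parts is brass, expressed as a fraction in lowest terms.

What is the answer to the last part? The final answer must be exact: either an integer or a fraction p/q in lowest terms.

Part 1: f(2) = 2*(37) - 3*(-41) = 197; iterating: f(2)=197, f(3)=283, f(4)=-25, f(5)=-899, f(6)=-1723, f(7)=-749, f(8)=3671, f(9)=9589; answer 9589
Part 2: Y1 = 9589; w = 6; total draws C(15,4) = 1365; favorable C(6,1)*C(9,3) = 504; P = 24/65; answer 24/65
Part 3: Y2 = 24/65; threaded value p + q = 89; d = -10; cross terms: (-10*39 - 29*-23)=277, (29*29 - -26*39)=1855, (-26*-23 - -10*29)=888; twice the area = |3020| = 3020; area = 1510; boundary points = 1 + 5 + 4 = 10; strictly interior points = area - boundary/2 + 1 = 1506; answer 1506
Part 4: Y3 = 1506; r = 2; total draws C(7,5) = 21; favorable C(2,1)*C(5,4) = 10; P = 10/21; answer 10/21

10/21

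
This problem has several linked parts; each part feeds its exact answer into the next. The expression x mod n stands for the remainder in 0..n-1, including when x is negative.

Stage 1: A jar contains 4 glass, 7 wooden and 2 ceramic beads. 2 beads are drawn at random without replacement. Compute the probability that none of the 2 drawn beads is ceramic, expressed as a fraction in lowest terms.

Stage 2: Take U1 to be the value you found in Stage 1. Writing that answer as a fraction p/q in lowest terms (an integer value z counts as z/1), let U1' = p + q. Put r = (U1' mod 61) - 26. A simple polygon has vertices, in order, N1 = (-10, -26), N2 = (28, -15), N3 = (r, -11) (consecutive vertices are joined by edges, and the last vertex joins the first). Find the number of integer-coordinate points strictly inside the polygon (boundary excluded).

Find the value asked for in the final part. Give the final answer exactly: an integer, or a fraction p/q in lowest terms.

310

Stage 1: total draws C(13,2) = 78; favorable C(11,2) = 55; P = 55/78; answer 55/78
Stage 2: U1 = 55/78; threaded value p + q = 133; r = -15; cross terms: (-10*-15 - 28*-26)=878, (28*-11 - -15*-15)=-533, (-15*-26 - -10*-11)=280; twice the area = |625| = 625; area = 625/2; boundary points = 1 + 1 + 5 = 7; strictly interior points = area - boundary/2 + 1 = 310; answer 310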